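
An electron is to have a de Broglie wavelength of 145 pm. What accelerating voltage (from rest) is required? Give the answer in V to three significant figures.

V = 71.5 V

p = h/λ = 6.626 × 10⁻³⁴ / 1.450 × 10⁻¹⁰ = 4.570 × 10⁻²⁴ kg·m/s.
KE = p²/(2m) = 1.146 × 10⁻¹⁷ J.
V = KE/e = 1.146 × 10⁻¹⁷ / (1.602 × 10⁻¹⁹) = 71.5 V.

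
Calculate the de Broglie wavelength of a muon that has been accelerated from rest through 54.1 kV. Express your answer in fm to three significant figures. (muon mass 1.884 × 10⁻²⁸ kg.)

λ = 367 fm

KE = eV = 1.602 × 10⁻¹⁹ × 5.410 × 10⁴ = 8.667 × 10⁻¹⁵ J.
p = √(2mKE) = √(2 × 1.884 × 10⁻²⁸ × 8.667 × 10⁻¹⁵) = 1.807 × 10⁻²¹ kg·m/s.
λ = h/p = 6.626 × 10⁻³⁴ / 1.807 × 10⁻²¹ = 3.67 × 10⁻¹³ m = 367 fm.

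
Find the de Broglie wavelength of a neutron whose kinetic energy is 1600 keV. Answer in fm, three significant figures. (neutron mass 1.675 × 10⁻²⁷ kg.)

KE = 1600 keV = 2.563 × 10⁻¹³ J.
p = √(2mKE) = √(2 × 1.675 × 10⁻²⁷ × 2.563 × 10⁻¹³) = 2.930 × 10⁻²⁰ kg·m/s.
λ = h/p = 6.626 × 10⁻³⁴ / 2.930 × 10⁻²⁰ = 2.26 × 10⁻¹⁴ m = 22.6 fm.

λ = 22.6 fm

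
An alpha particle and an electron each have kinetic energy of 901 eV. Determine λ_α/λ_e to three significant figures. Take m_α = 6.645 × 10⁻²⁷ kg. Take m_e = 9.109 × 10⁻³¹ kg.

At fixed KE, p = √(2mKE) so λ = h/p ∝ 1/√m.
λ_α/λ_e = √(m_e/m_α) = √(9.109 × 10⁻³¹/6.645 × 10⁻²⁷) = √(1.371 × 10⁻⁴) = 0.0117.

λ_α/λ_e = 0.0117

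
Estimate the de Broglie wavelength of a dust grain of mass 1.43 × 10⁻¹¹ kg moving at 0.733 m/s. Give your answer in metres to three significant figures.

p = mv = 1.43 × 10⁻¹¹ × 0.733 = 1.048 × 10⁻¹¹ kg·m/s.
λ = h/p = 6.626 × 10⁻³⁴ / 1.048 × 10⁻¹¹ = 6.32 × 10⁻²³ m.

λ = 6.32 × 10⁻²³ m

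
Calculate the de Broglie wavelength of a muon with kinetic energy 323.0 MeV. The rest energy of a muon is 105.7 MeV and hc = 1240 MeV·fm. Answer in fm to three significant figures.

λ = 2.98 fm

Total energy E = KE + m₀c² = 323.0 + 105.7 = 428.7 MeV.
(pc)² = E² − (m₀c²)² = (428.7)² − (105.7)² = 1.726 × 10⁵ MeV², so pc = 415.5 MeV.
λ = hc/(pc) = 1240 MeV·fm / 415.5 MeV = 2.98 fm.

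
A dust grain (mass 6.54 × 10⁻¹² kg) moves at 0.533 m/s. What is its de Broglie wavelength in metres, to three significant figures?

p = mv = 6.54 × 10⁻¹² × 0.533 = 3.486 × 10⁻¹² kg·m/s.
λ = h/p = 6.626 × 10⁻³⁴ / 3.486 × 10⁻¹² = 1.90 × 10⁻²² m.

λ = 1.90 × 10⁻²² m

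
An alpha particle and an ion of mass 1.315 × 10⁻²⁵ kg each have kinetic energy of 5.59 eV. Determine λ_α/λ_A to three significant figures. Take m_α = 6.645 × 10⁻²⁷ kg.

λ_α/λ_A = 4.45

At fixed KE, p = √(2mKE) so λ = h/p ∝ 1/√m.
λ_α/λ_A = √(m_A/m_α) = √(1.315 × 10⁻²⁵/6.645 × 10⁻²⁷) = √(19.79) = 4.45.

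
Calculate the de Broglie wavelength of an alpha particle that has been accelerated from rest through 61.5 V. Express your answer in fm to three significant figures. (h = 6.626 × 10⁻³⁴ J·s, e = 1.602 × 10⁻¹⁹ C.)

KE = 2eV = 2 × 1.602 × 10⁻¹⁹ × 61.50 = 1.970 × 10⁻¹⁷ J.
p = √(2mKE) = √(2 × 6.645 × 10⁻²⁷ × 1.970 × 10⁻¹⁷) = 5.117 × 10⁻²² kg·m/s.
λ = h/p = 6.626 × 10⁻³⁴ / 5.117 × 10⁻²² = 1.29 × 10⁻¹² m = 1290 fm.

λ = 1290 fm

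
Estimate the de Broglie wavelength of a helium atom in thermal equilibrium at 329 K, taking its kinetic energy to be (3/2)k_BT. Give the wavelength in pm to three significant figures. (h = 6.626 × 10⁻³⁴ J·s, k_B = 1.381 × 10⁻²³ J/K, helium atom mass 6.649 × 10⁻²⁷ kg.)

KE = (3/2)k_BT = 1.5 × 1.381 × 10⁻²³ × 329 = 6.815 × 10⁻²¹ J.
p = √(2mKE) = √(2 × 6.649 × 10⁻²⁷ × 6.815 × 10⁻²¹) = 9.520 × 10⁻²⁴ kg·m/s.
λ = h/p = 6.96 × 10⁻¹¹ m = 69.6 pm.

λ = 69.6 pm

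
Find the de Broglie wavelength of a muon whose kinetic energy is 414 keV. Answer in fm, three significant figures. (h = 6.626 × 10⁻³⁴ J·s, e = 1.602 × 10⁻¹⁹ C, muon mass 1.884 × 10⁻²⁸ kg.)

KE = 414 keV = 6.632 × 10⁻¹⁴ J.
p = √(2mKE) = √(2 × 1.884 × 10⁻²⁸ × 6.632 × 10⁻¹⁴) = 4.999 × 10⁻²¹ kg·m/s.
λ = h/p = 6.626 × 10⁻³⁴ / 4.999 × 10⁻²¹ = 1.33 × 10⁻¹³ m = 133 fm.

λ = 133 fm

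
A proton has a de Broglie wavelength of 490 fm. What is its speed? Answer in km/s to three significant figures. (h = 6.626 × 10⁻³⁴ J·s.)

p = h/λ = 6.626 × 10⁻³⁴ / 4.900 × 10⁻¹³ = 1.352 × 10⁻²¹ kg·m/s.
v = p/m = 1.352 × 10⁻²¹ / 1.673 × 10⁻²⁷ = 8.08 × 10⁵ m/s = 808 km/s.

v = 808 km/s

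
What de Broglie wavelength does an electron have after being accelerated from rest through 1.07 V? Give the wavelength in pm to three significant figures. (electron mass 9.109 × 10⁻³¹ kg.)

λ = 1190 pm

KE = eV = 1.602 × 10⁻¹⁹ × 1.070 = 1.714 × 10⁻¹⁹ J.
p = √(2mKE) = √(2 × 9.109 × 10⁻³¹ × 1.714 × 10⁻¹⁹) = 5.588 × 10⁻²⁵ kg·m/s.
λ = h/p = 6.626 × 10⁻³⁴ / 5.588 × 10⁻²⁵ = 1.19 × 10⁻⁹ m = 1190 pm.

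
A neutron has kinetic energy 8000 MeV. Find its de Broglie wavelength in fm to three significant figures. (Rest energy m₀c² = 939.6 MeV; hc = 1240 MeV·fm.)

λ = 0.139 fm

Total energy E = KE + m₀c² = 8000 + 939.6 = 8939.6 MeV.
(pc)² = E² − (m₀c²)² = (8939.6)² − (939.6)² = 7.903 × 10⁷ MeV², so pc = 8890 MeV.
λ = hc/(pc) = 1240 MeV·fm / 8890 MeV = 0.139 fm.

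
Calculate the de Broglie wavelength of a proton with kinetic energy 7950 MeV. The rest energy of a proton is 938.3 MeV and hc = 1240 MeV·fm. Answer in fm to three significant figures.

λ = 0.140 fm

Total energy E = KE + m₀c² = 7950 + 938.3 = 8888.3 MeV.
(pc)² = E² − (m₀c²)² = (8888.3)² − (938.3)² = 7.812 × 10⁷ MeV², so pc = 8839 MeV.
λ = hc/(pc) = 1240 MeV·fm / 8839 MeV = 0.140 fm.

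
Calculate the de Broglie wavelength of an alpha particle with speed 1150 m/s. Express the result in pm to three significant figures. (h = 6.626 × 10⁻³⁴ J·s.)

λ = 86.7 pm

p = mv = 6.645 × 10⁻²⁷ × 1150 = 7.642 × 10⁻²⁴ kg·m/s.
λ = h/p = 6.626 × 10⁻³⁴ / 7.642 × 10⁻²⁴ = 8.67 × 10⁻¹¹ m = 86.7 pm.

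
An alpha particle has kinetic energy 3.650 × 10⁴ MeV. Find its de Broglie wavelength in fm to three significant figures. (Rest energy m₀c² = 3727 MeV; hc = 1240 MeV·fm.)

λ = 0.0310 fm

Total energy E = KE + m₀c² = 3.650 × 10⁴ + 3727 = 40227 MeV.
(pc)² = E² − (m₀c²)² = (40227)² − (3727)² = 1.604 × 10⁹ MeV², so pc = 4.005 × 10⁴ MeV.
λ = hc/(pc) = 1240 MeV·fm / 4.005 × 10⁴ MeV = 0.0310 fm.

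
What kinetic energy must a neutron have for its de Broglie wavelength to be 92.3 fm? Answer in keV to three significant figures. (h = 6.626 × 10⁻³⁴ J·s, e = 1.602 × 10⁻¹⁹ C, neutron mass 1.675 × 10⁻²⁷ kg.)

KE = 96.0 keV

p = h/λ = 6.626 × 10⁻³⁴ / 9.230 × 10⁻¹⁴ = 7.179 × 10⁻²¹ kg·m/s.
KE = p²/(2m) = (7.179 × 10⁻²¹)² / (2 × 1.675 × 10⁻²⁷) = 1.538 × 10⁻¹⁴ J = 96.0 keV.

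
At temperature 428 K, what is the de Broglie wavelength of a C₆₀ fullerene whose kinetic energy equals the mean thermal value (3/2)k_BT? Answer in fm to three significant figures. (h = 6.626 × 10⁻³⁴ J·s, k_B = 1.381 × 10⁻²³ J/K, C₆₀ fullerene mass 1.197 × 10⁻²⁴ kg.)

KE = (3/2)k_BT = 1.5 × 1.381 × 10⁻²³ × 428 = 8.866 × 10⁻²¹ J.
p = √(2mKE) = √(2 × 1.197 × 10⁻²⁴ × 8.866 × 10⁻²¹) = 1.457 × 10⁻²² kg·m/s.
λ = h/p = 4.55 × 10⁻¹² m = 4550 fm.

λ = 4550 fm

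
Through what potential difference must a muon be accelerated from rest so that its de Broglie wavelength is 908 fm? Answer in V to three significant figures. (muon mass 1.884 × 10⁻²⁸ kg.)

p = h/λ = 6.626 × 10⁻³⁴ / 9.080 × 10⁻¹³ = 7.297 × 10⁻²² kg·m/s.
KE = p²/(2m) = 1.413 × 10⁻¹⁵ J.
V = KE/e = 1.413 × 10⁻¹⁵ / (1.602 × 10⁻¹⁹) = 8820 V.

V = 8820 V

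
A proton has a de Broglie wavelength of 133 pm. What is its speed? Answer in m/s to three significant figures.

p = h/λ = 6.626 × 10⁻³⁴ / 1.330 × 10⁻¹⁰ = 4.982 × 10⁻²⁴ kg·m/s.
v = p/m = 4.982 × 10⁻²⁴ / 1.673 × 10⁻²⁷ = 2.98 × 10³ m/s = 2980 m/s.

v = 2980 m/s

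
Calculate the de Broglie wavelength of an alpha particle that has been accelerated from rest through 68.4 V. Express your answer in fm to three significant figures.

λ = 1230 fm

KE = 2eV = 2 × 1.602 × 10⁻¹⁹ × 68.40 = 2.192 × 10⁻¹⁷ J.
p = √(2mKE) = √(2 × 6.645 × 10⁻²⁷ × 2.192 × 10⁻¹⁷) = 5.397 × 10⁻²² kg·m/s.
λ = h/p = 6.626 × 10⁻³⁴ / 5.397 × 10⁻²² = 1.23 × 10⁻¹² m = 1230 fm.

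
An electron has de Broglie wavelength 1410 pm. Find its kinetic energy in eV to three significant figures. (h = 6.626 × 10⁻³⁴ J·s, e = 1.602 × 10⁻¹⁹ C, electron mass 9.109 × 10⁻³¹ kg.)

p = h/λ = 6.626 × 10⁻³⁴ / 1.410 × 10⁻⁹ = 4.699 × 10⁻²⁵ kg·m/s.
KE = p²/(2m) = (4.699 × 10⁻²⁵)² / (2 × 9.109 × 10⁻³¹) = 1.212 × 10⁻¹⁹ J = 0.757 eV.

KE = 0.757 eV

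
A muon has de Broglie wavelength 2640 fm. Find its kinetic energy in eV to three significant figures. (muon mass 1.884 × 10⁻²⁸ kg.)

KE = 1040 eV

p = h/λ = 6.626 × 10⁻³⁴ / 2.640 × 10⁻¹² = 2.510 × 10⁻²² kg·m/s.
KE = p²/(2m) = (2.510 × 10⁻²²)² / (2 × 1.884 × 10⁻²⁸) = 1.672 × 10⁻¹⁶ J = 1040 eV.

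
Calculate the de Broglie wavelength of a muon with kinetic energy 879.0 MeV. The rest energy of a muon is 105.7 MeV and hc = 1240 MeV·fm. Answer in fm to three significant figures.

Total energy E = KE + m₀c² = 879.0 + 105.7 = 984.7 MeV.
(pc)² = E² − (m₀c²)² = (984.7)² − (105.7)² = 9.585 × 10⁵ MeV², so pc = 979.0 MeV.
λ = hc/(pc) = 1240 MeV·fm / 979.0 MeV = 1.27 fm.

λ = 1.27 fm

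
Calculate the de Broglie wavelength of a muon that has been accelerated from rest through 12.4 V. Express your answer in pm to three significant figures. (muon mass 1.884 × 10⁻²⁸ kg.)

KE = eV = 1.602 × 10⁻¹⁹ × 12.40 = 1.986 × 10⁻¹⁸ J.
p = √(2mKE) = √(2 × 1.884 × 10⁻²⁸ × 1.986 × 10⁻¹⁸) = 2.736 × 10⁻²³ kg·m/s.
λ = h/p = 6.626 × 10⁻³⁴ / 2.736 × 10⁻²³ = 2.42 × 10⁻¹¹ m = 24.2 pm.

λ = 24.2 pm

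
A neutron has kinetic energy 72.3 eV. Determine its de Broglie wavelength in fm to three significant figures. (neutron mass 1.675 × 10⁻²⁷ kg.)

KE = 72.3 eV = 1.158 × 10⁻¹⁷ J.
p = √(2mKE) = √(2 × 1.675 × 10⁻²⁷ × 1.158 × 10⁻¹⁷) = 1.970 × 10⁻²² kg·m/s.
λ = h/p = 6.626 × 10⁻³⁴ / 1.970 × 10⁻²² = 3.36 × 10⁻¹² m = 3360 fm.

λ = 3360 fm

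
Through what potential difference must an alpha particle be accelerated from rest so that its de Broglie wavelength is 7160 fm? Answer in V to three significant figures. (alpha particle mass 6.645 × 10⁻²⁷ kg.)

V = 2.01 V

p = h/λ = 6.626 × 10⁻³⁴ / 7.160 × 10⁻¹² = 9.254 × 10⁻²³ kg·m/s.
KE = p²/(2m) = 6.444 × 10⁻¹⁹ J.
V = KE/2e = 6.444 × 10⁻¹⁹ / (2 × 1.602 × 10⁻¹⁹) = 2.01 V.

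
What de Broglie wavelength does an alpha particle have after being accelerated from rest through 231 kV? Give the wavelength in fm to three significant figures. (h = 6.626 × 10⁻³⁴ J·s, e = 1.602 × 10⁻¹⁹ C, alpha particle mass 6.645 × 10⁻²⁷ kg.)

KE = 2eV = 2 × 1.602 × 10⁻¹⁹ × 2.310 × 10⁵ = 7.401 × 10⁻¹⁴ J.
p = √(2mKE) = √(2 × 6.645 × 10⁻²⁷ × 7.401 × 10⁻¹⁴) = 3.136 × 10⁻²⁰ kg·m/s.
λ = h/p = 6.626 × 10⁻³⁴ / 3.136 × 10⁻²⁰ = 2.11 × 10⁻¹⁴ m = 21.1 fm.

λ = 21.1 fm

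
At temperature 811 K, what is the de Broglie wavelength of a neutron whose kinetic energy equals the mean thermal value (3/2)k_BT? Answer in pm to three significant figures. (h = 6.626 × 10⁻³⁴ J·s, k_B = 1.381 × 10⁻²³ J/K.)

λ = 88.3 pm

KE = (3/2)k_BT = 1.5 × 1.381 × 10⁻²³ × 811 = 1.680 × 10⁻²⁰ J.
p = √(2mKE) = √(2 × 1.675 × 10⁻²⁷ × 1.680 × 10⁻²⁰) = 7.502 × 10⁻²⁴ kg·m/s.
λ = h/p = 8.83 × 10⁻¹¹ m = 88.3 pm.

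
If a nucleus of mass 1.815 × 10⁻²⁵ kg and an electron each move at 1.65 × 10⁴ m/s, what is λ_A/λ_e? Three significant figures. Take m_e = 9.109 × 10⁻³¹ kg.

λ_A/λ_e = 5.02 × 10⁻⁶

At fixed v, p = mv so λ = h/(mv) ∝ 1/m.
λ_A/λ_e = m_e/m_A = 9.109 × 10⁻³¹/1.815 × 10⁻²⁵ = 5.02 × 10⁻⁶.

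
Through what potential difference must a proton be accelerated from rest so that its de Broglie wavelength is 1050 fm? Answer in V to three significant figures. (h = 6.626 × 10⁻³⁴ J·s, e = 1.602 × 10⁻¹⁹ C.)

p = h/λ = 6.626 × 10⁻³⁴ / 1.050 × 10⁻¹² = 6.310 × 10⁻²² kg·m/s.
KE = p²/(2m) = 1.190 × 10⁻¹⁶ J.
V = KE/e = 1.190 × 10⁻¹⁶ / (1.602 × 10⁻¹⁹) = 743 V.

V = 743 V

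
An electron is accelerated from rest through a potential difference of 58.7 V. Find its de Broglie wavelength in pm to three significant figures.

λ = 160 pm

KE = eV = 1.602 × 10⁻¹⁹ × 58.70 = 9.404 × 10⁻¹⁸ J.
p = √(2mKE) = √(2 × 9.109 × 10⁻³¹ × 9.404 × 10⁻¹⁸) = 4.139 × 10⁻²⁴ kg·m/s.
λ = h/p = 6.626 × 10⁻³⁴ / 4.139 × 10⁻²⁴ = 1.60 × 10⁻¹⁰ m = 160 pm.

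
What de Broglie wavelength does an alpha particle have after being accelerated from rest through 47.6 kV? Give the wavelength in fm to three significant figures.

λ = 46.5 fm

KE = 2eV = 2 × 1.602 × 10⁻¹⁹ × 4.760 × 10⁴ = 1.525 × 10⁻¹⁴ J.
p = √(2mKE) = √(2 × 6.645 × 10⁻²⁷ × 1.525 × 10⁻¹⁴) = 1.424 × 10⁻²⁰ kg·m/s.
λ = h/p = 6.626 × 10⁻³⁴ / 1.424 × 10⁻²⁰ = 4.65 × 10⁻¹⁴ m = 46.5 fm.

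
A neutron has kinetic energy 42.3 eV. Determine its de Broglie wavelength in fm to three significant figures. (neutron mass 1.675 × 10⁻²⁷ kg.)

KE = 42.3 eV = 6.776 × 10⁻¹⁸ J.
p = √(2mKE) = √(2 × 1.675 × 10⁻²⁷ × 6.776 × 10⁻¹⁸) = 1.507 × 10⁻²² kg·m/s.
λ = h/p = 6.626 × 10⁻³⁴ / 1.507 × 10⁻²² = 4.40 × 10⁻¹² m = 4400 fm.

λ = 4400 fm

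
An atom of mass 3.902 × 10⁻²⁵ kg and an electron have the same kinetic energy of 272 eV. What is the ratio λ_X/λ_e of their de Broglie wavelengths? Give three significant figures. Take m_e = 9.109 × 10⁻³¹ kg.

λ_X/λ_e = 1.53 × 10⁻³

At fixed KE, p = √(2mKE) so λ = h/p ∝ 1/√m.
λ_X/λ_e = √(m_e/m_X) = √(9.109 × 10⁻³¹/3.902 × 10⁻²⁵) = √(2.334 × 10⁻⁶) = 1.53 × 10⁻³.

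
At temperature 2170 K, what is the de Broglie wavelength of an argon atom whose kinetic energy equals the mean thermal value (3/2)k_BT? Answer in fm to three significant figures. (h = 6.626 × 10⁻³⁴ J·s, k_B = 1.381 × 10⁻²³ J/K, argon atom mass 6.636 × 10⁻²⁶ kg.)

λ = 8580 fm

KE = (3/2)k_BT = 1.5 × 1.381 × 10⁻²³ × 2170 = 4.495 × 10⁻²⁰ J.
p = √(2mKE) = √(2 × 6.636 × 10⁻²⁶ × 4.495 × 10⁻²⁰) = 7.724 × 10⁻²³ kg·m/s.
λ = h/p = 8.58 × 10⁻¹² m = 8580 fm.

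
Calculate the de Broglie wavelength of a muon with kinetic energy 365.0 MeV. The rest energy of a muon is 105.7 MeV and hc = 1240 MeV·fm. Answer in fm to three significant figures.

Total energy E = KE + m₀c² = 365.0 + 105.7 = 470.7 MeV.
(pc)² = E² − (m₀c²)² = (470.7)² − (105.7)² = 2.104 × 10⁵ MeV², so pc = 458.7 MeV.
λ = hc/(pc) = 1240 MeV·fm / 458.7 MeV = 2.70 fm.

λ = 2.70 fm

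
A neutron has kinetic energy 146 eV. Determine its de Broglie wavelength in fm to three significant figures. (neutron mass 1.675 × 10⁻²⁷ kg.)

KE = 146 eV = 2.339 × 10⁻¹⁷ J.
p = √(2mKE) = √(2 × 1.675 × 10⁻²⁷ × 2.339 × 10⁻¹⁷) = 2.799 × 10⁻²² kg·m/s.
λ = h/p = 6.626 × 10⁻³⁴ / 2.799 × 10⁻²² = 2.37 × 10⁻¹² m = 2370 fm.

λ = 2370 fm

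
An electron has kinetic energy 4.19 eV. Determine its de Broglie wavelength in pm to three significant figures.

λ = 599 pm

KE = 4.19 eV = 6.712 × 10⁻¹⁹ J.
p = √(2mKE) = √(2 × 9.109 × 10⁻³¹ × 6.712 × 10⁻¹⁹) = 1.106 × 10⁻²⁴ kg·m/s.
λ = h/p = 6.626 × 10⁻³⁴ / 1.106 × 10⁻²⁴ = 5.99 × 10⁻¹⁰ m = 599 pm.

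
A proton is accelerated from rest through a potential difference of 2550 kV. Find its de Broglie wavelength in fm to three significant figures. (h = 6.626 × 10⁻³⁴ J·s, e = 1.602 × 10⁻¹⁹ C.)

λ = 17.9 fm

KE = eV = 1.602 × 10⁻¹⁹ × 2.550 × 10⁶ = 4.085 × 10⁻¹³ J.
p = √(2mKE) = √(2 × 1.673 × 10⁻²⁷ × 4.085 × 10⁻¹³) = 3.697 × 10⁻²⁰ kg·m/s.
λ = h/p = 6.626 × 10⁻³⁴ / 3.697 × 10⁻²⁰ = 1.79 × 10⁻¹⁴ m = 17.9 fm.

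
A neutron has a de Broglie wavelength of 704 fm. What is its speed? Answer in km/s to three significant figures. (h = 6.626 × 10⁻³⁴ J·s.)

v = 562 km/s

p = h/λ = 6.626 × 10⁻³⁴ / 7.040 × 10⁻¹³ = 9.412 × 10⁻²² kg·m/s.
v = p/m = 9.412 × 10⁻²² / 1.675 × 10⁻²⁷ = 5.62 × 10⁵ m/s = 562 km/s.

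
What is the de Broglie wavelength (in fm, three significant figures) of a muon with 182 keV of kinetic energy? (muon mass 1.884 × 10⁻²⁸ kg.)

KE = 182 keV = 2.916 × 10⁻¹⁴ J.
p = √(2mKE) = √(2 × 1.884 × 10⁻²⁸ × 2.916 × 10⁻¹⁴) = 3.315 × 10⁻²¹ kg·m/s.
λ = h/p = 6.626 × 10⁻³⁴ / 3.315 × 10⁻²¹ = 2.00 × 10⁻¹³ m = 200 fm.

λ = 200 fm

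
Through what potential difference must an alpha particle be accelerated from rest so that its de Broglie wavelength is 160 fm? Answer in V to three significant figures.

V = 4030 V

p = h/λ = 6.626 × 10⁻³⁴ / 1.600 × 10⁻¹³ = 4.141 × 10⁻²¹ kg·m/s.
KE = p²/(2m) = 1.290 × 10⁻¹⁵ J.
V = KE/2e = 1.290 × 10⁻¹⁵ / (2 × 1.602 × 10⁻¹⁹) = 4030 V.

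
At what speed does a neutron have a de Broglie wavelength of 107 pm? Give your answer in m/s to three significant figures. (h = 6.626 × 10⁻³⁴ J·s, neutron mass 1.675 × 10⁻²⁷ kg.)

v = 3700 m/s

p = h/λ = 6.626 × 10⁻³⁴ / 1.070 × 10⁻¹⁰ = 6.193 × 10⁻²⁴ kg·m/s.
v = p/m = 6.193 × 10⁻²⁴ / 1.675 × 10⁻²⁷ = 3.70 × 10³ m/s = 3700 m/s.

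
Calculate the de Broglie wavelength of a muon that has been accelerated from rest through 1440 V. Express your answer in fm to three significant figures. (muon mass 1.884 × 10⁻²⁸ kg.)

λ = 2250 fm

KE = eV = 1.602 × 10⁻¹⁹ × 1440 = 2.307 × 10⁻¹⁶ J.
p = √(2mKE) = √(2 × 1.884 × 10⁻²⁸ × 2.307 × 10⁻¹⁶) = 2.948 × 10⁻²² kg·m/s.
λ = h/p = 6.626 × 10⁻³⁴ / 2.948 × 10⁻²² = 2.25 × 10⁻¹² m = 2250 fm.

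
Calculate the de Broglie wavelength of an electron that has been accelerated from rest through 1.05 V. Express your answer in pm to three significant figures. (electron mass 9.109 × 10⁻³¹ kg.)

λ = 1200 pm

KE = eV = 1.602 × 10⁻¹⁹ × 1.050 = 1.682 × 10⁻¹⁹ J.
p = √(2mKE) = √(2 × 9.109 × 10⁻³¹ × 1.682 × 10⁻¹⁹) = 5.536 × 10⁻²⁵ kg·m/s.
λ = h/p = 6.626 × 10⁻³⁴ / 5.536 × 10⁻²⁵ = 1.20 × 10⁻⁹ m = 1200 pm.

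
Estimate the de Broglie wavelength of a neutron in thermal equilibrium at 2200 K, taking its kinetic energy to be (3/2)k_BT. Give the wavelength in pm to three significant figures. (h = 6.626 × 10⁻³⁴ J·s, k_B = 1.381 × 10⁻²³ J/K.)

λ = 53.6 pm

KE = (3/2)k_BT = 1.5 × 1.381 × 10⁻²³ × 2200 = 4.557 × 10⁻²⁰ J.
p = √(2mKE) = √(2 × 1.675 × 10⁻²⁷ × 4.557 × 10⁻²⁰) = 1.236 × 10⁻²³ kg·m/s.
λ = h/p = 5.36 × 10⁻¹¹ m = 53.6 pm.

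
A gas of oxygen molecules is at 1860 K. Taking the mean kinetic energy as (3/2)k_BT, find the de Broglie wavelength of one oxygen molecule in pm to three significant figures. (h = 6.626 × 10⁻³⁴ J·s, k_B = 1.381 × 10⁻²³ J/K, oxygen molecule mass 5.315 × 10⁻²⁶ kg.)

KE = (3/2)k_BT = 1.5 × 1.381 × 10⁻²³ × 1860 = 3.853 × 10⁻²⁰ J.
p = √(2mKE) = √(2 × 5.315 × 10⁻²⁶ × 3.853 × 10⁻²⁰) = 6.400 × 10⁻²³ kg·m/s.
λ = h/p = 1.04 × 10⁻¹¹ m = 10.4 pm.

λ = 10.4 pm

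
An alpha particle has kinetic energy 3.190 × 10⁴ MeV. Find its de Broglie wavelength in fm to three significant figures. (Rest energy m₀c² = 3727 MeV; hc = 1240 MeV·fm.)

λ = 0.0350 fm

Total energy E = KE + m₀c² = 3.190 × 10⁴ + 3727 = 35627 MeV.
(pc)² = E² − (m₀c²)² = (35627)² − (3727)² = 1.255 × 10⁹ MeV², so pc = 3.543 × 10⁴ MeV.
λ = hc/(pc) = 1240 MeV·fm / 3.543 × 10⁴ MeV = 0.0350 fm.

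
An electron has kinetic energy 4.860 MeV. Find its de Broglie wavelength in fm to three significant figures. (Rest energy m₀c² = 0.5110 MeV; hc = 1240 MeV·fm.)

Total energy E = KE + m₀c² = 4.860 + 0.5110 = 5.3710 MeV.
(pc)² = E² − (m₀c²)² = (5.3710)² − (0.5110)² = 28.59 MeV², so pc = 5.347 MeV.
λ = hc/(pc) = 1240 MeV·fm / 5.347 MeV = 232 fm.

λ = 232 fm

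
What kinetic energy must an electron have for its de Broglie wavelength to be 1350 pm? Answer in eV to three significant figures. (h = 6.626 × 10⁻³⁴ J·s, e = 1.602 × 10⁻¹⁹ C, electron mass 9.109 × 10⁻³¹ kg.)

KE = 0.825 eV

p = h/λ = 6.626 × 10⁻³⁴ / 1.350 × 10⁻⁹ = 4.908 × 10⁻²⁵ kg·m/s.
KE = p²/(2m) = (4.908 × 10⁻²⁵)² / (2 × 9.109 × 10⁻³¹) = 1.322 × 10⁻¹⁹ J = 0.825 eV.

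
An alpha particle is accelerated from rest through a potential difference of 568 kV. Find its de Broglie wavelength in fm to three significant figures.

λ = 13.5 fm

KE = 2eV = 2 × 1.602 × 10⁻¹⁹ × 5.680 × 10⁵ = 1.820 × 10⁻¹³ J.
p = √(2mKE) = √(2 × 6.645 × 10⁻²⁷ × 1.820 × 10⁻¹³) = 4.918 × 10⁻²⁰ kg·m/s.
λ = h/p = 6.626 × 10⁻³⁴ / 4.918 × 10⁻²⁰ = 1.35 × 10⁻¹⁴ m = 13.5 fm.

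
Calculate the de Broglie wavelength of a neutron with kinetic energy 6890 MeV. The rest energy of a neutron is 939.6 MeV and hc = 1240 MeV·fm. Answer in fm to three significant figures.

λ = 0.160 fm

Total energy E = KE + m₀c² = 6890 + 939.6 = 7829.6 MeV.
(pc)² = E² − (m₀c²)² = (7829.6)² − (939.6)² = 6.042 × 10⁷ MeV², so pc = 7773 MeV.
λ = hc/(pc) = 1240 MeV·fm / 7773 MeV = 0.160 fm.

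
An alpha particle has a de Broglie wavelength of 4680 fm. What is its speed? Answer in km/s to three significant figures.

v = 21.3 km/s

p = h/λ = 6.626 × 10⁻³⁴ / 4.680 × 10⁻¹² = 1.416 × 10⁻²² kg·m/s.
v = p/m = 1.416 × 10⁻²² / 6.645 × 10⁻²⁷ = 2.13 × 10⁴ m/s = 21.3 km/s.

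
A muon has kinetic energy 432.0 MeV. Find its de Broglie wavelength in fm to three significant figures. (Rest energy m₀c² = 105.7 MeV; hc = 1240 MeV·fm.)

λ = 2.35 fm

Total energy E = KE + m₀c² = 432.0 + 105.7 = 537.7 MeV.
(pc)² = E² − (m₀c²)² = (537.7)² − (105.7)² = 2.779 × 10⁵ MeV², so pc = 527.2 MeV.
λ = hc/(pc) = 1240 MeV·fm / 527.2 MeV = 2.35 fm.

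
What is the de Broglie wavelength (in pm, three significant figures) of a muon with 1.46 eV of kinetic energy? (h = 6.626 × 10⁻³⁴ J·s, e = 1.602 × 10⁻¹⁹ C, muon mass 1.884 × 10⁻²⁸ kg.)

KE = 1.46 eV = 2.339 × 10⁻¹⁹ J.
p = √(2mKE) = √(2 × 1.884 × 10⁻²⁸ × 2.339 × 10⁻¹⁹) = 9.388 × 10⁻²⁴ kg·m/s.
λ = h/p = 6.626 × 10⁻³⁴ / 9.388 × 10⁻²⁴ = 7.06 × 10⁻¹¹ m = 70.6 pm.

λ = 70.6 pm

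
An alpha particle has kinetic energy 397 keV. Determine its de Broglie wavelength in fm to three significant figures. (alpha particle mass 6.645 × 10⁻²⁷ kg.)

KE = 397 keV = 6.360 × 10⁻¹⁴ J.
p = √(2mKE) = √(2 × 6.645 × 10⁻²⁷ × 6.360 × 10⁻¹⁴) = 2.907 × 10⁻²⁰ kg·m/s.
λ = h/p = 6.626 × 10⁻³⁴ / 2.907 × 10⁻²⁰ = 2.28 × 10⁻¹⁴ m = 22.8 fm.

λ = 22.8 fm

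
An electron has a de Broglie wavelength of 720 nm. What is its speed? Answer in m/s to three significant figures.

v = 1010 m/s

p = h/λ = 6.626 × 10⁻³⁴ / 7.200 × 10⁻⁷ = 9.203 × 10⁻²⁸ kg·m/s.
v = p/m = 9.203 × 10⁻²⁸ / 9.109 × 10⁻³¹ = 1.01 × 10³ m/s = 1010 m/s.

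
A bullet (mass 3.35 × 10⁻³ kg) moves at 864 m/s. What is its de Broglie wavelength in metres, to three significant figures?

p = mv = 3.35 × 10⁻³ × 864 = 2.894 kg·m/s.
λ = h/p = 6.626 × 10⁻³⁴ / 2.894 = 2.29 × 10⁻³⁴ m.

λ = 2.29 × 10⁻³⁴ m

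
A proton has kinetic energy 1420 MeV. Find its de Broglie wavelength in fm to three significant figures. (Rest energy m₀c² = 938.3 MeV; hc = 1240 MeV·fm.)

Total energy E = KE + m₀c² = 1420 + 938.3 = 2358.3 MeV.
(pc)² = E² − (m₀c²)² = (2358.3)² − (938.3)² = 4.681 × 10⁶ MeV², so pc = 2164 MeV.
λ = hc/(pc) = 1240 MeV·fm / 2164 MeV = 0.573 fm.

λ = 0.573 fm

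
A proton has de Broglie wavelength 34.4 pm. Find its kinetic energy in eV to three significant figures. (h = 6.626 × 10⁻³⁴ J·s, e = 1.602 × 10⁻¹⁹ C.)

KE = 0.692 eV

p = h/λ = 6.626 × 10⁻³⁴ / 3.440 × 10⁻¹¹ = 1.926 × 10⁻²³ kg·m/s.
KE = p²/(2m) = (1.926 × 10⁻²³)² / (2 × 1.673 × 10⁻²⁷) = 1.109 × 10⁻¹⁹ J = 0.692 eV.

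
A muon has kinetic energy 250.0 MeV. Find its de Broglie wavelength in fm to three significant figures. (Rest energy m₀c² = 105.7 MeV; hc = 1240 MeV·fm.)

λ = 3.65 fm

Total energy E = KE + m₀c² = 250.0 + 105.7 = 355.7 MeV.
(pc)² = E² − (m₀c²)² = (355.7)² − (105.7)² = 1.153 × 10⁵ MeV², so pc = 339.6 MeV.
λ = hc/(pc) = 1240 MeV·fm / 339.6 MeV = 3.65 fm.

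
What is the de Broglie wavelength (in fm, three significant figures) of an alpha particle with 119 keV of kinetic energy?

λ = 41.6 fm

KE = 119 keV = 1.906 × 10⁻¹⁴ J.
p = √(2mKE) = √(2 × 6.645 × 10⁻²⁷ × 1.906 × 10⁻¹⁴) = 1.592 × 10⁻²⁰ kg·m/s.
λ = h/p = 6.626 × 10⁻³⁴ / 1.592 × 10⁻²⁰ = 4.16 × 10⁻¹⁴ m = 41.6 fm.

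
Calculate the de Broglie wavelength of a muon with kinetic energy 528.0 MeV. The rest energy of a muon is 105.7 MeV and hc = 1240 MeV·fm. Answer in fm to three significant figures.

λ = 1.98 fm

Total energy E = KE + m₀c² = 528.0 + 105.7 = 633.7 MeV.
(pc)² = E² − (m₀c²)² = (633.7)² − (105.7)² = 3.904 × 10⁵ MeV², so pc = 624.8 MeV.
λ = hc/(pc) = 1240 MeV·fm / 624.8 MeV = 1.98 fm.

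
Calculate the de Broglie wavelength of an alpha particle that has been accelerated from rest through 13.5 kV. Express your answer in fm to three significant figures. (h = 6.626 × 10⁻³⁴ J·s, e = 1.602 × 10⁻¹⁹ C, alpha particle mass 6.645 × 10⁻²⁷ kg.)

λ = 87.4 fm

KE = 2eV = 2 × 1.602 × 10⁻¹⁹ × 1.350 × 10⁴ = 4.325 × 10⁻¹⁵ J.
p = √(2mKE) = √(2 × 6.645 × 10⁻²⁷ × 4.325 × 10⁻¹⁵) = 7.582 × 10⁻²¹ kg·m/s.
λ = h/p = 6.626 × 10⁻³⁴ / 7.582 × 10⁻²¹ = 8.74 × 10⁻¹⁴ m = 87.4 fm.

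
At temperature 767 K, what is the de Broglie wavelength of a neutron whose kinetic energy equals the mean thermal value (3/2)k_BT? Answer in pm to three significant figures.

KE = (3/2)k_BT = 1.5 × 1.381 × 10⁻²³ × 767 = 1.589 × 10⁻²⁰ J.
p = √(2mKE) = √(2 × 1.675 × 10⁻²⁷ × 1.589 × 10⁻²⁰) = 7.296 × 10⁻²⁴ kg·m/s.
λ = h/p = 9.08 × 10⁻¹¹ m = 90.8 pm.

λ = 90.8 pm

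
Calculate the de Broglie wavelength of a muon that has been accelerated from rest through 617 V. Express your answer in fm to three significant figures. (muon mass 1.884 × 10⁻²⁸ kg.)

KE = eV = 1.602 × 10⁻¹⁹ × 617.0 = 9.884 × 10⁻¹⁷ J.
p = √(2mKE) = √(2 × 1.884 × 10⁻²⁸ × 9.884 × 10⁻¹⁷) = 1.930 × 10⁻²² kg·m/s.
λ = h/p = 6.626 × 10⁻³⁴ / 1.930 × 10⁻²² = 3.43 × 10⁻¹² m = 3430 fm.

λ = 3430 fm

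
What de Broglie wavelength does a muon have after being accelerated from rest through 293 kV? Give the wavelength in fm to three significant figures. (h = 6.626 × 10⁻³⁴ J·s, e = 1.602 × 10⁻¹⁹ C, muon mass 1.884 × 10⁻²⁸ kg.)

λ = 158 fm

KE = eV = 1.602 × 10⁻¹⁹ × 2.930 × 10⁵ = 4.694 × 10⁻¹⁴ J.
p = √(2mKE) = √(2 × 1.884 × 10⁻²⁸ × 4.694 × 10⁻¹⁴) = 4.206 × 10⁻²¹ kg·m/s.
λ = h/p = 6.626 × 10⁻³⁴ / 4.206 × 10⁻²¹ = 1.58 × 10⁻¹³ m = 158 fm.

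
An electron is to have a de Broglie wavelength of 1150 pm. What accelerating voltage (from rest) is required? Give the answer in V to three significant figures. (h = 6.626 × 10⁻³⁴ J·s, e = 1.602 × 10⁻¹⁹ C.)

V = 1.14 V

p = h/λ = 6.626 × 10⁻³⁴ / 1.150 × 10⁻⁹ = 5.762 × 10⁻²⁵ kg·m/s.
KE = p²/(2m) = 1.822 × 10⁻¹⁹ J.
V = KE/e = 1.822 × 10⁻¹⁹ / (1.602 × 10⁻¹⁹) = 1.14 V.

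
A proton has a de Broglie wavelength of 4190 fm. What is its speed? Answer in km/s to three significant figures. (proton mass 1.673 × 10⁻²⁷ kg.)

v = 94.5 km/s

p = h/λ = 6.626 × 10⁻³⁴ / 4.190 × 10⁻¹² = 1.581 × 10⁻²² kg·m/s.
v = p/m = 1.581 × 10⁻²² / 1.673 × 10⁻²⁷ = 9.45 × 10⁴ m/s = 94.5 km/s.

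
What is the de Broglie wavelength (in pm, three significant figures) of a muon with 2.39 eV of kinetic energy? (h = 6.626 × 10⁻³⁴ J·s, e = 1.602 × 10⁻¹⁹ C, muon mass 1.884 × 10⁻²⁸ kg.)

KE = 2.39 eV = 3.829 × 10⁻¹⁹ J.
p = √(2mKE) = √(2 × 1.884 × 10⁻²⁸ × 3.829 × 10⁻¹⁹) = 1.201 × 10⁻²³ kg·m/s.
λ = h/p = 6.626 × 10⁻³⁴ / 1.201 × 10⁻²³ = 5.52 × 10⁻¹¹ m = 55.2 pm.

λ = 55.2 pm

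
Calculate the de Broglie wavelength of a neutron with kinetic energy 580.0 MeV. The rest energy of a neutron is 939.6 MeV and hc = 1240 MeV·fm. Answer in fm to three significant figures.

λ = 1.04 fm

Total energy E = KE + m₀c² = 580.0 + 939.6 = 1519.6 MeV.
(pc)² = E² − (m₀c²)² = (1519.6)² − (939.6)² = 1.426 × 10⁶ MeV², so pc = 1194 MeV.
λ = hc/(pc) = 1240 MeV·fm / 1194 MeV = 1.04 fm.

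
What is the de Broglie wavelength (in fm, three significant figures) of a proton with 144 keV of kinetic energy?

KE = 144 keV = 2.307 × 10⁻¹⁴ J.
p = √(2mKE) = √(2 × 1.673 × 10⁻²⁷ × 2.307 × 10⁻¹⁴) = 8.786 × 10⁻²¹ kg·m/s.
λ = h/p = 6.626 × 10⁻³⁴ / 8.786 × 10⁻²¹ = 7.54 × 10⁻¹⁴ m = 75.4 fm.

λ = 75.4 fm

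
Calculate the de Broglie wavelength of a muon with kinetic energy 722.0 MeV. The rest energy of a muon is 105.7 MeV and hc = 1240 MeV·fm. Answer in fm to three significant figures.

λ = 1.51 fm

Total energy E = KE + m₀c² = 722.0 + 105.7 = 827.7 MeV.
(pc)² = E² − (m₀c²)² = (827.7)² − (105.7)² = 6.739 × 10⁵ MeV², so pc = 820.9 MeV.
λ = hc/(pc) = 1240 MeV·fm / 820.9 MeV = 1.51 fm.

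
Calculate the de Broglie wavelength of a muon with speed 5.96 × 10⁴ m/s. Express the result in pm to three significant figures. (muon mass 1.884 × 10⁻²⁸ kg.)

p = mv = 1.884 × 10⁻²⁸ × 5.96 × 10⁴ = 1.123 × 10⁻²³ kg·m/s.
λ = h/p = 6.626 × 10⁻³⁴ / 1.123 × 10⁻²³ = 5.90 × 10⁻¹¹ m = 59.0 pm.

λ = 59.0 pm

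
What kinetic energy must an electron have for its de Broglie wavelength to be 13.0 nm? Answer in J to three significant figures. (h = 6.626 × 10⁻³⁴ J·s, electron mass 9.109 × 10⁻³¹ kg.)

p = h/λ = 6.626 × 10⁻³⁴ / 1.300 × 10⁻⁸ = 5.097 × 10⁻²⁶ kg·m/s.
KE = p²/(2m) = (5.097 × 10⁻²⁶)² / (2 × 9.109 × 10⁻³¹) = 1.426 × 10⁻²¹ J = 1.43 × 10⁻²¹ J.

KE = 1.43 × 10⁻²¹ J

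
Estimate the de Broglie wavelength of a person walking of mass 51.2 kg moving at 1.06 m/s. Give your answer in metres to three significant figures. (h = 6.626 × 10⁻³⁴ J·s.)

λ = 1.22 × 10⁻³⁵ m

p = mv = 51.2 × 1.06 = 5.427 × 10¹ kg·m/s.
λ = h/p = 6.626 × 10⁻³⁴ / 5.427 × 10¹ = 1.22 × 10⁻³⁵ m.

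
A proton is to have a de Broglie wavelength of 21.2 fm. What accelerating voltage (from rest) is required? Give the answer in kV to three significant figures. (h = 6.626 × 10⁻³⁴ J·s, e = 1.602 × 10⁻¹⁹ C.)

V = 1820 kV

p = h/λ = 6.626 × 10⁻³⁴ / 2.120 × 10⁻¹⁴ = 3.125 × 10⁻²⁰ kg·m/s.
KE = p²/(2m) = 2.919 × 10⁻¹³ J.
V = KE/e = 2.919 × 10⁻¹³ / (1.602 × 10⁻¹⁹) = 1820 kV.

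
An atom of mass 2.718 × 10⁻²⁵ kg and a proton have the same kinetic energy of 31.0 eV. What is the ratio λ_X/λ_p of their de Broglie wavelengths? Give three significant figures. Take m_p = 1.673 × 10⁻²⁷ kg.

At fixed KE, p = √(2mKE) so λ = h/p ∝ 1/√m.
λ_X/λ_p = √(m_p/m_X) = √(1.673 × 10⁻²⁷/2.718 × 10⁻²⁵) = √(6.155 × 10⁻³) = 0.0785.

λ_X/λ_p = 0.0785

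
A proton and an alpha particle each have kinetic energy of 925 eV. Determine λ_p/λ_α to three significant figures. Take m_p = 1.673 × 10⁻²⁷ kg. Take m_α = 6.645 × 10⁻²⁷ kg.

λ_p/λ_α = 1.99

At fixed KE, p = √(2mKE) so λ = h/p ∝ 1/√m.
λ_p/λ_α = √(m_α/m_p) = √(6.645 × 10⁻²⁷/1.673 × 10⁻²⁷) = √(3.972) = 1.99.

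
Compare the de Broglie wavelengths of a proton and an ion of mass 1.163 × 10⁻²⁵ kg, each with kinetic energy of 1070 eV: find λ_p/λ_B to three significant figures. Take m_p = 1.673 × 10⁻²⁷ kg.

λ_p/λ_B = 8.34

At fixed KE, p = √(2mKE) so λ = h/p ∝ 1/√m.
λ_p/λ_B = √(m_B/m_p) = √(1.163 × 10⁻²⁵/1.673 × 10⁻²⁷) = √(69.52) = 8.34.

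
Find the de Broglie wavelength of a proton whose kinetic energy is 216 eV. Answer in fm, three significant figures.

λ = 1950 fm

KE = 216 eV = 3.460 × 10⁻¹⁷ J.
p = √(2mKE) = √(2 × 1.673 × 10⁻²⁷ × 3.460 × 10⁻¹⁷) = 3.403 × 10⁻²² kg·m/s.
λ = h/p = 6.626 × 10⁻³⁴ / 3.403 × 10⁻²² = 1.95 × 10⁻¹² m = 1950 fm.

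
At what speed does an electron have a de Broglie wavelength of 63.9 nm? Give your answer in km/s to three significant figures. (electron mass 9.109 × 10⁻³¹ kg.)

v = 11.4 km/s

p = h/λ = 6.626 × 10⁻³⁴ / 6.390 × 10⁻⁸ = 1.037 × 10⁻²⁶ kg·m/s.
v = p/m = 1.037 × 10⁻²⁶ / 9.109 × 10⁻³¹ = 1.14 × 10⁴ m/s = 11.4 km/s.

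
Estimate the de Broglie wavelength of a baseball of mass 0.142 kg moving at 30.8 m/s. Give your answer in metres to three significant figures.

p = mv = 0.142 × 30.8 = 4.374 kg·m/s.
λ = h/p = 6.626 × 10⁻³⁴ / 4.374 = 1.51 × 10⁻³⁴ m.

λ = 1.51 × 10⁻³⁴ m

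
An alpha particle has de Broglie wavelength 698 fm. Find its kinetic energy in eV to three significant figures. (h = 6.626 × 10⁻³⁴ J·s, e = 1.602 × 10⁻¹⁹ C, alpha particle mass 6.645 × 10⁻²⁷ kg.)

p = h/λ = 6.626 × 10⁻³⁴ / 6.980 × 10⁻¹³ = 9.493 × 10⁻²² kg·m/s.
KE = p²/(2m) = (9.493 × 10⁻²²)² / (2 × 6.645 × 10⁻²⁷) = 6.781 × 10⁻¹⁷ J = 423 eV.

KE = 423 eV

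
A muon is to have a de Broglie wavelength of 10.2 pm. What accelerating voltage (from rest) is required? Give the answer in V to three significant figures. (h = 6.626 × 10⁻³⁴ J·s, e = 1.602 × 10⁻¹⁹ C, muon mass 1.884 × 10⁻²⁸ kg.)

p = h/λ = 6.626 × 10⁻³⁴ / 1.020 × 10⁻¹¹ = 6.496 × 10⁻²³ kg·m/s.
KE = p²/(2m) = 1.120 × 10⁻¹⁷ J.
V = KE/e = 1.120 × 10⁻¹⁷ / (1.602 × 10⁻¹⁹) = 69.9 V.

V = 69.9 V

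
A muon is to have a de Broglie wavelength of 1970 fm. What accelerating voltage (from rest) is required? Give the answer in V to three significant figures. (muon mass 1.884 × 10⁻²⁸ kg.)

V = 1870 V

p = h/λ = 6.626 × 10⁻³⁴ / 1.970 × 10⁻¹² = 3.363 × 10⁻²² kg·m/s.
KE = p²/(2m) = 3.002 × 10⁻¹⁶ J.
V = KE/e = 3.002 × 10⁻¹⁶ / (1.602 × 10⁻¹⁹) = 1870 V.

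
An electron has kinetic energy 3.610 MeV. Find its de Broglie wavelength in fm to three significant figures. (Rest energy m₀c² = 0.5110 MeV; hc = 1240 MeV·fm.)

Total energy E = KE + m₀c² = 3.610 + 0.5110 = 4.1210 MeV.
(pc)² = E² − (m₀c²)² = (4.1210)² − (0.5110)² = 16.72 MeV², so pc = 4.089 MeV.
λ = hc/(pc) = 1240 MeV·fm / 4.089 MeV = 303 fm.

λ = 303 fm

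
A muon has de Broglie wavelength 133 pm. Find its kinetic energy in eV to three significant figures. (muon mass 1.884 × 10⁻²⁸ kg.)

KE = 0.411 eV

p = h/λ = 6.626 × 10⁻³⁴ / 1.330 × 10⁻¹⁰ = 4.982 × 10⁻²⁴ kg·m/s.
KE = p²/(2m) = (4.982 × 10⁻²⁴)² / (2 × 1.884 × 10⁻²⁸) = 6.587 × 10⁻²⁰ J = 0.411 eV.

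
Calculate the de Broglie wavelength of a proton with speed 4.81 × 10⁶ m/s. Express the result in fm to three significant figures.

λ = 82.3 fm

p = mv = 1.673 × 10⁻²⁷ × 4.81 × 10⁶ = 8.047 × 10⁻²¹ kg·m/s.
λ = h/p = 6.626 × 10⁻³⁴ / 8.047 × 10⁻²¹ = 8.23 × 10⁻¹⁴ m = 82.3 fm.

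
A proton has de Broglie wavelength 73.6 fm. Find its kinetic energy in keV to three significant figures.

p = h/λ = 6.626 × 10⁻³⁴ / 7.360 × 10⁻¹⁴ = 9.003 × 10⁻²¹ kg·m/s.
KE = p²/(2m) = (9.003 × 10⁻²¹)² / (2 × 1.673 × 10⁻²⁷) = 2.422 × 10⁻¹⁴ J = 151 keV.

KE = 151 keV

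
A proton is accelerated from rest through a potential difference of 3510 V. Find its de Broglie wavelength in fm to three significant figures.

KE = eV = 1.602 × 10⁻¹⁹ × 3510 = 5.623 × 10⁻¹⁶ J.
p = √(2mKE) = √(2 × 1.673 × 10⁻²⁷ × 5.623 × 10⁻¹⁶) = 1.372 × 10⁻²¹ kg·m/s.
λ = h/p = 6.626 × 10⁻³⁴ / 1.372 × 10⁻²¹ = 4.83 × 10⁻¹³ m = 483 fm.

λ = 483 fm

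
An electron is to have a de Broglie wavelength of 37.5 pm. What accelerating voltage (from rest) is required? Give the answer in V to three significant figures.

p = h/λ = 6.626 × 10⁻³⁴ / 3.750 × 10⁻¹¹ = 1.767 × 10⁻²³ kg·m/s.
KE = p²/(2m) = 1.714 × 10⁻¹⁶ J.
V = KE/e = 1.714 × 10⁻¹⁶ / (1.602 × 10⁻¹⁹) = 1070 V.

V = 1070 V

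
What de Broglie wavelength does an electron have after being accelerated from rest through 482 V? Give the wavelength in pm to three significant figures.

λ = 55.9 pm

KE = eV = 1.602 × 10⁻¹⁹ × 482.0 = 7.722 × 10⁻¹⁷ J.
p = √(2mKE) = √(2 × 9.109 × 10⁻³¹ × 7.722 × 10⁻¹⁷) = 1.186 × 10⁻²³ kg·m/s.
λ = h/p = 6.626 × 10⁻³⁴ / 1.186 × 10⁻²³ = 5.59 × 10⁻¹¹ m = 55.9 pm.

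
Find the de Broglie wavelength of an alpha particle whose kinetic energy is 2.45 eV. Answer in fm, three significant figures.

KE = 2.45 eV = 3.925 × 10⁻¹⁹ J.
p = √(2mKE) = √(2 × 6.645 × 10⁻²⁷ × 3.925 × 10⁻¹⁹) = 7.222 × 10⁻²³ kg·m/s.
λ = h/p = 6.626 × 10⁻³⁴ / 7.222 × 10⁻²³ = 9.17 × 10⁻¹² m = 9170 fm.

λ = 9170 fm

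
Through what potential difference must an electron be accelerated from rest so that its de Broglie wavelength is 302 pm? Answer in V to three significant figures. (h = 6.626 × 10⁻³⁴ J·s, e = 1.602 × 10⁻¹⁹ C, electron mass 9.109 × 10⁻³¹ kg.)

p = h/λ = 6.626 × 10⁻³⁴ / 3.020 × 10⁻¹⁰ = 2.194 × 10⁻²⁴ kg·m/s.
KE = p²/(2m) = 2.642 × 10⁻¹⁸ J.
V = KE/e = 2.642 × 10⁻¹⁸ / (1.602 × 10⁻¹⁹) = 16.5 V.

V = 16.5 V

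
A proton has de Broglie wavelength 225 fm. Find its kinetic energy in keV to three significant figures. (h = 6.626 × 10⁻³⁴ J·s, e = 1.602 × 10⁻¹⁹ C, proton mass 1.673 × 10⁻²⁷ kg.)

KE = 16.2 keV

p = h/λ = 6.626 × 10⁻³⁴ / 2.250 × 10⁻¹³ = 2.945 × 10⁻²¹ kg·m/s.
KE = p²/(2m) = (2.945 × 10⁻²¹)² / (2 × 1.673 × 10⁻²⁷) = 2.592 × 10⁻¹⁵ J = 16.2 keV.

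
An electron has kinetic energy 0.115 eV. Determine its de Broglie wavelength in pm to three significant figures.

KE = 0.115 eV = 1.842 × 10⁻²⁰ J.
p = √(2mKE) = √(2 × 9.109 × 10⁻³¹ × 1.842 × 10⁻²⁰) = 1.832 × 10⁻²⁵ kg·m/s.
λ = h/p = 6.626 × 10⁻³⁴ / 1.832 × 10⁻²⁵ = 3.62 × 10⁻⁹ m = 3620 pm.

λ = 3620 pm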